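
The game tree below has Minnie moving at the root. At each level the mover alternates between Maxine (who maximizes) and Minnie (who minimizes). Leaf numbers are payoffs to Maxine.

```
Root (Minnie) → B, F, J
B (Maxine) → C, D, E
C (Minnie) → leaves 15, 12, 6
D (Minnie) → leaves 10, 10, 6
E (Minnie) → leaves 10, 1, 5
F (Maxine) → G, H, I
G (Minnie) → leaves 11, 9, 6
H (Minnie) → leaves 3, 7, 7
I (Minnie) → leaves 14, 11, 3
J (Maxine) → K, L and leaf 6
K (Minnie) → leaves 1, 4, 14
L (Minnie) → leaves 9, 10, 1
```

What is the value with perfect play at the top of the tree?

6

C (Minnie): min(15, 12, 6) = 6
D (Minnie): min(10, 10, 6) = 6
E (Minnie): min(10, 1, 5) = 1
B (Maxine): max(6, 6, 1) = 6
G (Minnie): min(11, 9, 6) = 6
H (Minnie): min(3, 7, 7) = 3
I (Minnie): min(14, 11, 3) = 3
F (Maxine): max(6, 3, 3) = 6
K (Minnie): min(1, 4, 14) = 1
L (Minnie): min(9, 10, 1) = 1
J (Maxine): max(1, 1, 6) = 6
Root (Minnie): min(6, 6, 6) = 6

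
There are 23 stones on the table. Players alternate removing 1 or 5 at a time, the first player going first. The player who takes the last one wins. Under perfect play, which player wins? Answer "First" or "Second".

First

Positions where the player to move wins (W) vs loses (L):
i:   0  1  2  3  4  5  6  7  8  9 10 11 12 13 14 15 16 17 18 19 20 21 22 23
     L  W  L  W  L  W  L  W  L  W  L  W  L  W  L  W  L  W  L  W  L  W  L  W
Position 23 is W, so the first player wins.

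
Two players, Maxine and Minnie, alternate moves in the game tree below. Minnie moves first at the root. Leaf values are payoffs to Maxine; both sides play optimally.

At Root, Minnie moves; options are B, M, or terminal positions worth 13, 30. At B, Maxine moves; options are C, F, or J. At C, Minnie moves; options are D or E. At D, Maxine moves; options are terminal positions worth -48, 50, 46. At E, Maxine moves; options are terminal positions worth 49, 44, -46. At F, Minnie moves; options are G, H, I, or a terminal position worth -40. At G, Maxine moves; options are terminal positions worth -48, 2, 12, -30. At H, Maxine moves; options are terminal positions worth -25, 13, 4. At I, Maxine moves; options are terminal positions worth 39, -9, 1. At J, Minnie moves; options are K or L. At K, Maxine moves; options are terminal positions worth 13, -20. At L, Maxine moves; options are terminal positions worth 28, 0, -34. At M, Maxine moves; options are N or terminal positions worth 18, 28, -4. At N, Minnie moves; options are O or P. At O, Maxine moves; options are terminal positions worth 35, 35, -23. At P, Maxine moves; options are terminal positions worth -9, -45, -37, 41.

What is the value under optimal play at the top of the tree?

13

D (Maxine): max(-48, 50, 46) = 50
E (Maxine): max(49, 44, -46) = 49
C (Minnie): min(50, 49) = 49
G (Maxine): max(-48, 2, 12, -30) = 12
H (Maxine): max(-25, 13, 4) = 13
I (Maxine): max(39, -9, 1) = 39
F (Minnie): min(12, 13, 39, -40) = -40
K (Maxine): max(13, -20) = 13
L (Maxine): max(28, 0, -34) = 28
J (Minnie): min(13, 28) = 13
B (Maxine): max(49, -40, 13) = 49
O (Maxine): max(35, 35, -23) = 35
P (Maxine): max(-9, -45, -37, 41) = 41
N (Minnie): min(35, 41) = 35
M (Maxine): max(35, 18, 28, -4) = 35
Root (Minnie): min(49, 35, 13, 30) = 13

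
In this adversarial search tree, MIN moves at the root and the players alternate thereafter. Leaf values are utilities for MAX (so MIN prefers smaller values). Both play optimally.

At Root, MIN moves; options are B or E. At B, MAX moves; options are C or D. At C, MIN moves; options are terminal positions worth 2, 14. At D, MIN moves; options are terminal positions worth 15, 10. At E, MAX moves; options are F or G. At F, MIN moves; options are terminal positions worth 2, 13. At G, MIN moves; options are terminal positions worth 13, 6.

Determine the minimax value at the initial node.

C (MIN): min(2, 14) = 2
D (MIN): min(15, 10) = 10
B (MAX): max(2, 10) = 10
F (MIN): min(2, 13) = 2
G (MIN): min(13, 6) = 6
E (MAX): max(2, 6) = 6
Root (MIN): min(10, 6) = 6

6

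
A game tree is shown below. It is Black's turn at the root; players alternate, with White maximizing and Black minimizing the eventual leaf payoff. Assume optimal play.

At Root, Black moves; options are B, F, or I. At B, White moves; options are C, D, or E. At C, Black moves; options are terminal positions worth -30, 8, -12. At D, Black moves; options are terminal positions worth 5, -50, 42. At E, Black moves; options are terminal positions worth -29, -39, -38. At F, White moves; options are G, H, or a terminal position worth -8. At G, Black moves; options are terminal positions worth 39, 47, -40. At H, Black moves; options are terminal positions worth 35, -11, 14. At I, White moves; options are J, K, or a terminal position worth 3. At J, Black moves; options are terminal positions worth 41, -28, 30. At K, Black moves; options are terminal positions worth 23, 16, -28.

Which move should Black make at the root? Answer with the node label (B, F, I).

B

C (Black): min(-30, 8, -12) = -30
D (Black): min(5, -50, 42) = -50
E (Black): min(-29, -39, -38) = -39
B (White): max(-30, -50, -39) = -30
G (Black): min(39, 47, -40) = -40
H (Black): min(35, -11, 14) = -11
F (White): max(-40, -11, -8) = -8
J (Black): min(41, -28, 30) = -28
K (Black): min(23, 16, -28) = -28
I (White): max(-28, -28, 3) = 3
Root (Black): min(-30, -8, 3) = -30
Black picks the child with the lowest value: B (value -30).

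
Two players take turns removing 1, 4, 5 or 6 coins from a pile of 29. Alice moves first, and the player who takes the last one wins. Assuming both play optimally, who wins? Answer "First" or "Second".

i:   0  1  2  3  4  5  6  7  8  9 10 11 12 13 14 15 16 17 18 19 20 21 22 23 24 25 26 27 28 29
     L  W  L  W  W  W  W  W  W  L  W  L  W  W  W  W  W  W  L  W  L  W  W  W  W  W  W  L  W  L
Position 29 is L, so the second player wins.

Second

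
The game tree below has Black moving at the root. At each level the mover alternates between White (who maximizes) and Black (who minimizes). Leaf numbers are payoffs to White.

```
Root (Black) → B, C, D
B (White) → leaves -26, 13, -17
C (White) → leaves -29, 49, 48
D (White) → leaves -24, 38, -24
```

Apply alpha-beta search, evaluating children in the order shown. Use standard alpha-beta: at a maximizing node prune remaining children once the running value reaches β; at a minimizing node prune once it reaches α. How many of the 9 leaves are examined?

7

B [α=-∞,β=+∞]: v=13
C [α=-∞,β=13]: v=49 after child 2 ≥ β → β-cutoff, skip 1
D [α=-∞,β=13]: v=38 after child 2 ≥ β → β-cutoff, skip 1
Root [α=-∞,β=+∞]: v=13
Leaves evaluated: 7 of 9.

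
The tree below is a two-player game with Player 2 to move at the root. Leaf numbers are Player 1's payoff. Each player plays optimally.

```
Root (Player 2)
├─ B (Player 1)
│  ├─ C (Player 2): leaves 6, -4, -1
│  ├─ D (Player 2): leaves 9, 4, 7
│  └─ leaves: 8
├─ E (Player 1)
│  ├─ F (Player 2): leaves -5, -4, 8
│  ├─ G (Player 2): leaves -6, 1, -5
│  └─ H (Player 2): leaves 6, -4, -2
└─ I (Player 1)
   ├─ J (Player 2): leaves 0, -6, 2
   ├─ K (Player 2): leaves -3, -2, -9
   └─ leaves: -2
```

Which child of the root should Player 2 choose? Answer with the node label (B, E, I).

E

C (Player 2): min(6, -4, -1) = -4
D (Player 2): min(9, 4, 7) = 4
B (Player 1): max(-4, 4, 8) = 8
F (Player 2): min(-5, -4, 8) = -5
G (Player 2): min(-6, 1, -5) = -6
H (Player 2): min(6, -4, -2) = -4
E (Player 1): max(-5, -6, -4) = -4
J (Player 2): min(0, -6, 2) = -6
K (Player 2): min(-3, -2, -9) = -9
I (Player 1): max(-6, -9, -2) = -2
Root (Player 2): min(8, -4, -2) = -4
Player 2 picks the child with the lowest value: E (value -4).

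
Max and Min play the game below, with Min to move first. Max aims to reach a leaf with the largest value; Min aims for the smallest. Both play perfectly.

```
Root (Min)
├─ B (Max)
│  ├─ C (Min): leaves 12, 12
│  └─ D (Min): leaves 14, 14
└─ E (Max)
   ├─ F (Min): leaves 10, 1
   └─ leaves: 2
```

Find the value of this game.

2

C (Min): min(12, 12) = 12
D (Min): min(14, 14) = 14
B (Max): max(12, 14) = 14
F (Min): min(10, 1) = 1
E (Max): max(1, 2) = 2
Root (Min): min(14, 2) = 2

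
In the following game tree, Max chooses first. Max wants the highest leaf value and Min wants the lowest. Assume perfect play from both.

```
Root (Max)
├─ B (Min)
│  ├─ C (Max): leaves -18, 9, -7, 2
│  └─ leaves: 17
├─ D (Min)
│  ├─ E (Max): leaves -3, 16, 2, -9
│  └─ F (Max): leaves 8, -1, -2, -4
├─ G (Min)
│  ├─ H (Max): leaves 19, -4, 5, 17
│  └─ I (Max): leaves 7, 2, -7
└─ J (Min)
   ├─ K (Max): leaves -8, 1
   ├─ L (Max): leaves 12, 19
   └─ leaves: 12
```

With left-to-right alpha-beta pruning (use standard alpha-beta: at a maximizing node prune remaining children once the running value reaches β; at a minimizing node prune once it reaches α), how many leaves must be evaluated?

22

C [α=-∞,β=+∞]: v=9
B [α=-∞,β=+∞]: v=9
E [α=9,β=+∞]: v=16
F [α=9,β=16]: v=8
D [α=9,β=+∞]: v=8
H [α=9,β=+∞]: v=19
I [α=9,β=19]: v=7
G [α=9,β=+∞]: v=7
K [α=9,β=+∞]: v=1
J [α=9,β=+∞]: v=1 after child 1 ≤ α → α-cutoff, skip 2
Root [α=-∞,β=+∞]: v=9
Leaves evaluated: 22 of 25.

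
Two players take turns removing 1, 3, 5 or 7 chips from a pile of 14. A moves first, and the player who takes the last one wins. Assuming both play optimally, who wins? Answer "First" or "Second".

Positions where the player to move wins (W) vs loses (L):
i:   0  1  2  3  4  5  6  7  8  9 10 11 12 13 14
     L  W  L  W  L  W  L  W  L  W  L  W  L  W  L
Position 14 is L, so the second player wins.

Second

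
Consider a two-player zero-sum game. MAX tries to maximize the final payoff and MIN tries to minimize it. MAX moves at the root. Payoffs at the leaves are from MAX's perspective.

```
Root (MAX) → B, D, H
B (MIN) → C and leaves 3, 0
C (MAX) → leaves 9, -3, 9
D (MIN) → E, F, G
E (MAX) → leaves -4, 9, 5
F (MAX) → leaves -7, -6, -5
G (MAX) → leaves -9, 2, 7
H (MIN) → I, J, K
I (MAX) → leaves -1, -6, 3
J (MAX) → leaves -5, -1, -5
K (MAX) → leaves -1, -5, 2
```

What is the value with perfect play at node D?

-5

E: max(-4, 9, 5) = 9
F: max(-7, -6, -5) = -5
G: max(-9, 2, 7) = 7
D: min(9, -5, 7) = -5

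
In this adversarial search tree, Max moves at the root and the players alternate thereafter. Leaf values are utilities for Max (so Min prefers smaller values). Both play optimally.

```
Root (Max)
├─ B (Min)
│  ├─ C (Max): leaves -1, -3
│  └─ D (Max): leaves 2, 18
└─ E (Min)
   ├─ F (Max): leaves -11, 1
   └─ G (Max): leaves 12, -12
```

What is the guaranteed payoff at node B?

C: max(-1, -3) = -1
D: max(2, 18) = 18
B: min(-1, 18) = -1

-1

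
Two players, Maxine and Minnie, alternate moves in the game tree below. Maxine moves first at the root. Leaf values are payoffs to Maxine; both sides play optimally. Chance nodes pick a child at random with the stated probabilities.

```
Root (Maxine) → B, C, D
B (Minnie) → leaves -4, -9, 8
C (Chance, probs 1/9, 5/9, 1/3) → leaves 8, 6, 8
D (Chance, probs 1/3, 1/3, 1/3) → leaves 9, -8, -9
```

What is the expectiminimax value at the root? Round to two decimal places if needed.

6.89

B (Minnie): min(-4, -9, 8) = -9
C (Chance): 1/9·8 + 5/9·6 + 1/3·8 = 6.89
D (Chance): 1/3·9 + 1/3·-8 + 1/3·-9 = -2.67
Root (Maxine): max(-9, 6.89, -2.67) = 6.89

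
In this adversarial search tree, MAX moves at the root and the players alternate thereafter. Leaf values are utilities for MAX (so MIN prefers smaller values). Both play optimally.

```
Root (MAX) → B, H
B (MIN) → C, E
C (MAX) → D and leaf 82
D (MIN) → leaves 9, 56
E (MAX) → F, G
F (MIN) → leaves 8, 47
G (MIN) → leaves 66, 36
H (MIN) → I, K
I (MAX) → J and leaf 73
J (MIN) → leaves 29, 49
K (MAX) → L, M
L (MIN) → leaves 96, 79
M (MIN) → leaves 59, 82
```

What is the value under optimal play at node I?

73

J: min(29, 49) = 29
I: max(29, 73) = 73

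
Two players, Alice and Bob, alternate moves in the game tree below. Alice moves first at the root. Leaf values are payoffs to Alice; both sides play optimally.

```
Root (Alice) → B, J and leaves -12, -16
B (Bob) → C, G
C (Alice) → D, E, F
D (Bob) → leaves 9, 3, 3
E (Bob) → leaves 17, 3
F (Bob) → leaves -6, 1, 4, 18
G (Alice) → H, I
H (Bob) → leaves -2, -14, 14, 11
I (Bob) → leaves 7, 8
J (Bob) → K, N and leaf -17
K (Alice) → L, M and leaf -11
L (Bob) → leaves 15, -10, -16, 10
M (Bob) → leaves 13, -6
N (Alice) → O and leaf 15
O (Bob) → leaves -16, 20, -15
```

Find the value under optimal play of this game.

3

D (Bob): min(9, 3, 3) = 3
E (Bob): min(17, 3) = 3
F (Bob): min(-6, 1, 4, 18) = -6
C (Alice): max(3, 3, -6) = 3
H (Bob): min(-2, -14, 14, 11) = -14
I (Bob): min(7, 8) = 7
G (Alice): max(-14, 7) = 7
B (Bob): min(3, 7) = 3
L (Bob): min(15, -10, -16, 10) = -16
M (Bob): min(13, -6) = -6
K (Alice): max(-16, -6, -11) = -6
O (Bob): min(-16, 20, -15) = -16
N (Alice): max(-16, 15) = 15
J (Bob): min(-6, 15, -17) = -17
Root (Alice): max(3, -17, -12, -16) = 3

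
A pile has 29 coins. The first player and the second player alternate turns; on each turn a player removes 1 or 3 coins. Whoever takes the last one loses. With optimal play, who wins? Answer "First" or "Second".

Second

Compute winning (W) and losing (L) positions by backward induction:
i:   0  1  2  3  4  5  6  7  8  9 10 11 12 13 14 15 16 17 18 19 20 21 22 23 24 25 26 27 28 29
     W  L  W  L  W  L  W  L  W  L  W  L  W  L  W  L  W  L  W  L  W  L  W  L  W  L  W  L  W  L
Position 29 is L, so the second player wins.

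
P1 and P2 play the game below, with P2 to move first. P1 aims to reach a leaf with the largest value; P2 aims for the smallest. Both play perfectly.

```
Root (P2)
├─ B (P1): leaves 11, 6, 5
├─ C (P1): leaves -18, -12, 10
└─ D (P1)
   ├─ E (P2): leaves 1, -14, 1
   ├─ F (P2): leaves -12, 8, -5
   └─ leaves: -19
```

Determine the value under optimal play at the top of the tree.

B (P1): max(11, 6, 5) = 11
C (P1): max(-18, -12, 10) = 10
E (P2): min(1, -14, 1) = -14
F (P2): min(-12, 8, -5) = -12
D (P1): max(-14, -12, -19) = -12
Root (P2): min(11, 10, -12) = -12

-12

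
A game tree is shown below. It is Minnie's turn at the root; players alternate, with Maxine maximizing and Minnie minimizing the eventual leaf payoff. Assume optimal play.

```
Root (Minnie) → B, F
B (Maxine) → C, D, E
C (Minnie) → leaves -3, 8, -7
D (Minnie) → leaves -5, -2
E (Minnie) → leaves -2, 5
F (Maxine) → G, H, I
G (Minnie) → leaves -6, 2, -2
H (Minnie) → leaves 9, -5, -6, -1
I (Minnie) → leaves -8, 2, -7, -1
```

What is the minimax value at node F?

-6

G: min(-6, 2, -2) = -6
H: min(9, -5, -6, -1) = -6
I: min(-8, 2, -7, -1) = -8
F: max(-6, -6, -8) = -6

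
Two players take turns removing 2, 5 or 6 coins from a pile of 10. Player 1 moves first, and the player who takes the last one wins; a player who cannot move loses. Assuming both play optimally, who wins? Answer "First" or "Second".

First

Compute winning (W) and losing (L) positions by backward induction:
i:   0  1  2  3  4  5  6  7  8  9 10
     L  L  W  W  L  W  W  W  L  W  W
Position 10 is W, so the first player wins.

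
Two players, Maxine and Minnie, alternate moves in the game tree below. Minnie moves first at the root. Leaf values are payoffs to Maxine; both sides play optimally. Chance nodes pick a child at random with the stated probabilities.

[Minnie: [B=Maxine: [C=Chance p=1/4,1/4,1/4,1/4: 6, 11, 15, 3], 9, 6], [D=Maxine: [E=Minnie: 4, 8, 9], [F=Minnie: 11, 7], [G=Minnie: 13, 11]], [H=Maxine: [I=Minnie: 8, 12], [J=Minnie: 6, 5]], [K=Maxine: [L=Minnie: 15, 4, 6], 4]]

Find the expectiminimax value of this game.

C (Chance): 1/4·6 + 1/4·11 + 1/4·15 + 1/4·3 = 8.75
B (Maxine): max(8.75, 9, 6) = 9
E (Minnie): min(4, 8, 9) = 4
F (Minnie): min(11, 7) = 7
G (Minnie): min(13, 11) = 11
D (Maxine): max(4, 7, 11) = 11
I (Minnie): min(8, 12) = 8
J (Minnie): min(6, 5) = 5
H (Maxine): max(8, 5) = 8
L (Minnie): min(15, 4, 6) = 4
K (Maxine): max(4, 4) = 4
Root (Minnie): min(9, 11, 8, 4) = 4

4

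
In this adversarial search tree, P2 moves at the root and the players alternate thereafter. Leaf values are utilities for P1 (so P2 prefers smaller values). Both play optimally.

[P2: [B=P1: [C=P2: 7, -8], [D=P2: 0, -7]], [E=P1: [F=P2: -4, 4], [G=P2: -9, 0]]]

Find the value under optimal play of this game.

-7

C (P2): min(7, -8) = -8
D (P2): min(0, -7) = -7
B (P1): max(-8, -7) = -7
F (P2): min(-4, 4) = -4
G (P2): min(-9, 0) = -9
E (P1): max(-4, -9) = -4
Root (P2): min(-7, -4) = -7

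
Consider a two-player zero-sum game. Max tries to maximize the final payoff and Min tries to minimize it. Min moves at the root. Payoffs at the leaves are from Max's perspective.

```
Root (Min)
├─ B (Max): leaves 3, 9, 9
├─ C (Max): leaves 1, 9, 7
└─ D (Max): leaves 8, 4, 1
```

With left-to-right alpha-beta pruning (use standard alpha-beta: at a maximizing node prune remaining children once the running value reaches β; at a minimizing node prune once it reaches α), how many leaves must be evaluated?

8

B [α=-∞,β=+∞]: v=9
C [α=-∞,β=9]: v=9 after child 2 ≥ β → β-cutoff, skip 1
D [α=-∞,β=9]: v=8
Root [α=-∞,β=+∞]: v=8
Leaves evaluated: 8 of 9.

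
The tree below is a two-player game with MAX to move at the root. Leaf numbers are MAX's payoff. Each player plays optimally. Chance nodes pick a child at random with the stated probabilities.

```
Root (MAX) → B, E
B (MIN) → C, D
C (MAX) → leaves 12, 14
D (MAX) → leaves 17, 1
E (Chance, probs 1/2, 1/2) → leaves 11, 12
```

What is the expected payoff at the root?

C (MAX): max(12, 14) = 14
D (MAX): max(17, 1) = 17
B (MIN): min(14, 17) = 14
E (Chance): 1/2·11 + 1/2·12 = 11.5
Root (MAX): max(14, 11.5) = 14

14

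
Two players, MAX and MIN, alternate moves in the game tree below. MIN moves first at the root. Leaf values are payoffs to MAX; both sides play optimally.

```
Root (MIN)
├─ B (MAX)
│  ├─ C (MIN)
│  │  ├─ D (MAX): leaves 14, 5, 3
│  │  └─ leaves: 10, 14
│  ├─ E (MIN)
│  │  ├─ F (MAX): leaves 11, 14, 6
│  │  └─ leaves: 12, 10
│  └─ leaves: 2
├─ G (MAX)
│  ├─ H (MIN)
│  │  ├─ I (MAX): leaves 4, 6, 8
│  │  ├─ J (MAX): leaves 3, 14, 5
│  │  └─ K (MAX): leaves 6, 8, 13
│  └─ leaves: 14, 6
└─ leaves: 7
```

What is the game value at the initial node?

7

D (MAX): max(14, 5, 3) = 14
C (MIN): min(14, 10, 14) = 10
F (MAX): max(11, 14, 6) = 14
E (MIN): min(14, 12, 10) = 10
B (MAX): max(10, 10, 2) = 10
I (MAX): max(4, 6, 8) = 8
J (MAX): max(3, 14, 5) = 14
K (MAX): max(6, 8, 13) = 13
H (MIN): min(8, 14, 13) = 8
G (MAX): max(8, 14, 6) = 14
Root (MIN): min(10, 14, 7) = 7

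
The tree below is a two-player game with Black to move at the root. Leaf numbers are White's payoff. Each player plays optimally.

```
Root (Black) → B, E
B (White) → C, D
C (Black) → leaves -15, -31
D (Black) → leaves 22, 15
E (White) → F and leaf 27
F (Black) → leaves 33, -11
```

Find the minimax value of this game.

15

C (Black): min(-15, -31) = -31
D (Black): min(22, 15) = 15
B (White): max(-31, 15) = 15
F (Black): min(33, -11) = -11
E (White): max(-11, 27) = 27
Root (Black): min(15, 27) = 15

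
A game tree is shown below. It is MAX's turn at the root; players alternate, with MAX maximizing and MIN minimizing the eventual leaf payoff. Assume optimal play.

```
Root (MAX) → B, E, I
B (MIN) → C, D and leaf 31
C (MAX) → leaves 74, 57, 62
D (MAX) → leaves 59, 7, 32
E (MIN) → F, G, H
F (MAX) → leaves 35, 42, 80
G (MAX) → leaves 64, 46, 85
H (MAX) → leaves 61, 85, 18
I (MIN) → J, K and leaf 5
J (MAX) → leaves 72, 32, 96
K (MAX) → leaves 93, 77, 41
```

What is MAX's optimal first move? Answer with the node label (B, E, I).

E

C (MAX): max(74, 57, 62) = 74
D (MAX): max(59, 7, 32) = 59
B (MIN): min(74, 59, 31) = 31
F (MAX): max(35, 42, 80) = 80
G (MAX): max(64, 46, 85) = 85
H (MAX): max(61, 85, 18) = 85
E (MIN): min(80, 85, 85) = 80
J (MAX): max(72, 32, 96) = 96
K (MAX): max(93, 77, 41) = 93
I (MIN): min(96, 93, 5) = 5
Root (MAX): max(31, 80, 5) = 80
MAX picks the child with the highest value: E (value 80).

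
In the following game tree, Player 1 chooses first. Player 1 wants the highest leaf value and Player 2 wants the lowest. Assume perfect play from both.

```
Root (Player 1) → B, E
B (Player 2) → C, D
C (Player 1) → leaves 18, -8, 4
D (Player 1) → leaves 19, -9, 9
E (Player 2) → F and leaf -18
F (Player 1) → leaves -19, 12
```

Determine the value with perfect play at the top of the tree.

18

C (Player 1): max(18, -8, 4) = 18
D (Player 1): max(19, -9, 9) = 19
B (Player 2): min(18, 19) = 18
F (Player 1): max(-19, 12) = 12
E (Player 2): min(12, -18) = -18
Root (Player 1): max(18, -18) = 18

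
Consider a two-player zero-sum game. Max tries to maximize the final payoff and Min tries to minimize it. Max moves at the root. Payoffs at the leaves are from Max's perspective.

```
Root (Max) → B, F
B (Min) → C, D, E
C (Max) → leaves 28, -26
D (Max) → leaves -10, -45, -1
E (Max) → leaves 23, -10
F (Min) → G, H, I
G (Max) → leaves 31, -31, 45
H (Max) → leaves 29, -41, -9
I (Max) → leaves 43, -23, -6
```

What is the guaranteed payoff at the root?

29

C (Max): max(28, -26) = 28
D (Max): max(-10, -45, -1) = -1
E (Max): max(23, -10) = 23
B (Min): min(28, -1, 23) = -1
G (Max): max(31, -31, 45) = 45
H (Max): max(29, -41, -9) = 29
I (Max): max(43, -23, -6) = 43
F (Min): min(45, 29, 43) = 29
Root (Max): max(-1, 29) = 29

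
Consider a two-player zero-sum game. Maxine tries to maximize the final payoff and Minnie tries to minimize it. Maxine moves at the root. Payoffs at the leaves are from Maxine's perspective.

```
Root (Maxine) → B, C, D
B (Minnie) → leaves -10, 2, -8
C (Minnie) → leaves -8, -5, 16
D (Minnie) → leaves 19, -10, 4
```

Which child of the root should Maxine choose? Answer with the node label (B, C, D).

B (Minnie): min(-10, 2, -8) = -10
C (Minnie): min(-8, -5, 16) = -8
D (Minnie): min(19, -10, 4) = -10
Root (Maxine): max(-10, -8, -10) = -8
Maxine picks the child with the highest value: C (value -8).

C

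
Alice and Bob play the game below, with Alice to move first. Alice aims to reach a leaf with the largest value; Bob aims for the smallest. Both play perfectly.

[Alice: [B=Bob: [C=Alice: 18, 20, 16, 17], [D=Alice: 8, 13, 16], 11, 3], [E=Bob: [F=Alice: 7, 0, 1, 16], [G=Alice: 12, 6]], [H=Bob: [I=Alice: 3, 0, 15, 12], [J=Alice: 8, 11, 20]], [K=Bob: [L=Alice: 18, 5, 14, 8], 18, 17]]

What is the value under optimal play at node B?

3

C: max(18, 20, 16, 17) = 20
D: max(8, 13, 16) = 16
B: min(20, 16, 11, 3) = 3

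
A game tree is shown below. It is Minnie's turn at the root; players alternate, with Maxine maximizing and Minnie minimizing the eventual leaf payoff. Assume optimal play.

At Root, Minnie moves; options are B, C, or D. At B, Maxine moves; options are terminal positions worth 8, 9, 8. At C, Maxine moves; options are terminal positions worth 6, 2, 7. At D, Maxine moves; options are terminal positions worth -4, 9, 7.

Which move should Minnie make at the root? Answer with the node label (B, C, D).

C

B (Maxine): max(8, 9, 8) = 9
C (Maxine): max(6, 2, 7) = 7
D (Maxine): max(-4, 9, 7) = 9
Root (Minnie): min(9, 7, 9) = 7
Minnie picks the child with the lowest value: C (value 7).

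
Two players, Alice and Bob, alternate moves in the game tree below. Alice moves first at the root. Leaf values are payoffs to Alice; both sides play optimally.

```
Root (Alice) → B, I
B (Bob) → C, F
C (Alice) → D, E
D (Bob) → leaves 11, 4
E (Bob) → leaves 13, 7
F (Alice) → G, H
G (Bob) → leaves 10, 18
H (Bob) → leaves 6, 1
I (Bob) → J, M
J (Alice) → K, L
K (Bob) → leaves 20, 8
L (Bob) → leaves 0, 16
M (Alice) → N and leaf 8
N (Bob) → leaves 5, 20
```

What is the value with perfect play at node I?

8

K: min(20, 8) = 8
L: min(0, 16) = 0
J: max(8, 0) = 8
N: min(5, 20) = 5
M: max(5, 8) = 8
I: min(8, 8) = 8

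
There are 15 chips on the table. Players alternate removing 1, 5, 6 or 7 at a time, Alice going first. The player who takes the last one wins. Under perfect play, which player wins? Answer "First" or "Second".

First

Compute winning (W) and losing (L) positions by backward induction:
i:   0  1  2  3  4  5  6  7  8  9 10 11 12 13 14 15
     L  W  L  W  L  W  W  W  W  W  W  W  L  W  L  W
Position 15 is W, so the first player wins.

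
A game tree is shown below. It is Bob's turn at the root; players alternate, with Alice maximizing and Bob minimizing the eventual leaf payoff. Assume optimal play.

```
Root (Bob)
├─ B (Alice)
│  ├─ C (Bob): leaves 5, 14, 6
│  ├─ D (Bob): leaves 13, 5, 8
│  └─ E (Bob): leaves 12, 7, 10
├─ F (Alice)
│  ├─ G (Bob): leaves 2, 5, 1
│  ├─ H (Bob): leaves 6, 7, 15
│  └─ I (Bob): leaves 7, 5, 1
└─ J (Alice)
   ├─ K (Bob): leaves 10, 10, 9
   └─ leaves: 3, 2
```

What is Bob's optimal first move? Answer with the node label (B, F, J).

C (Bob): min(5, 14, 6) = 5
D (Bob): min(13, 5, 8) = 5
E (Bob): min(12, 7, 10) = 7
B (Alice): max(5, 5, 7) = 7
G (Bob): min(2, 5, 1) = 1
H (Bob): min(6, 7, 15) = 6
I (Bob): min(7, 5, 1) = 1
F (Alice): max(1, 6, 1) = 6
K (Bob): min(10, 10, 9) = 9
J (Alice): max(9, 3, 2) = 9
Root (Bob): min(7, 6, 9) = 6
Bob picks the child with the lowest value: F (value 6).

F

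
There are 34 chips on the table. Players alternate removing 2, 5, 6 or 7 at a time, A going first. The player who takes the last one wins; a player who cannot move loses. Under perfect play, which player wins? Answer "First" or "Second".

First

Positions where the player to move wins (W) vs loses (L):
i:   0  1  2  3  4  5  6  7  8  9 10 11 12 13 14 15 16 17 18 19 20 21 22 23 24 25 26 27 28 29 30 31 32 33 34
     L  L  W  W  L  W  W  W  W  W  W  W  L  L  W  W  L  W  W  W  W  W  W  W  L  L  W  W  L  W  W  W  W  W  W
Position 34 is W, so the first player wins.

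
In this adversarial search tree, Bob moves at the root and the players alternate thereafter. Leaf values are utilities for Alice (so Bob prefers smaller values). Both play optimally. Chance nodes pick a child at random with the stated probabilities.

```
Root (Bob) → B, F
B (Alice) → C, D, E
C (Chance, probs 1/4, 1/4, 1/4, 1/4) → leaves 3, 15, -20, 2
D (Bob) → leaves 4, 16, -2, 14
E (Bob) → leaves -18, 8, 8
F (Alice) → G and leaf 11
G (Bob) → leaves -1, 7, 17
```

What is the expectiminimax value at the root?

C (Chance): 1/4·3 + 1/4·15 + 1/4·-20 + 1/4·2 = 0
D (Bob): min(4, 16, -2, 14) = -2
E (Bob): min(-18, 8, 8) = -18
B (Alice): max(0, -2, -18) = 0
G (Bob): min(-1, 7, 17) = -1
F (Alice): max(-1, 11) = 11
Root (Bob): min(0, 11) = 0

0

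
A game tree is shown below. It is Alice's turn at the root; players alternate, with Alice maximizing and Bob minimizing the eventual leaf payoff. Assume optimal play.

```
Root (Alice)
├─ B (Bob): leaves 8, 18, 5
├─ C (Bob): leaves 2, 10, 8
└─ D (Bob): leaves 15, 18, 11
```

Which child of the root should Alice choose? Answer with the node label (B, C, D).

B (Bob): min(8, 18, 5) = 5
C (Bob): min(2, 10, 8) = 2
D (Bob): min(15, 18, 11) = 11
Root (Alice): max(5, 2, 11) = 11
Alice picks the child with the highest value: D (value 11).

D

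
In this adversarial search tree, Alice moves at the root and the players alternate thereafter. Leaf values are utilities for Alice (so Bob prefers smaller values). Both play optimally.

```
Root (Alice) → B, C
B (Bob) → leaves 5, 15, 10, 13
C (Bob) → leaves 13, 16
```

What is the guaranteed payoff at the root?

13

B (Bob): min(5, 15, 10, 13) = 5
C (Bob): min(13, 16) = 13
Root (Alice): max(5, 13) = 13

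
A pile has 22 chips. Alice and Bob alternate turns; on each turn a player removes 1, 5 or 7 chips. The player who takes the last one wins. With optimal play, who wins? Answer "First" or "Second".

Second

Mark each pile size as W (mover wins) or L (mover loses):
i:   0  1  2  3  4  5  6  7  8  9 10 11 12 13 14 15 16 17 18 19 20 21 22
     L  W  L  W  L  W  L  W  L  W  L  W  L  W  L  W  L  W  L  W  L  W  L
Position 22 is L, so the second player wins.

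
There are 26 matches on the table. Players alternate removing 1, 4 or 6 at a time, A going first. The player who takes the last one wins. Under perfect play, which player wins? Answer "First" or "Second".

W/L table (W = player to move can force a win):
i:   0  1  2  3  4  5  6  7  8  9 10 11 12 13 14 15 16 17 18 19 20 21 22 23 24 25 26
     L  W  L  W  W  L  W  L  W  W  L  W  L  W  W  L  W  L  W  W  L  W  L  W  W  L  W
Position 26 is W, so the first player wins.

First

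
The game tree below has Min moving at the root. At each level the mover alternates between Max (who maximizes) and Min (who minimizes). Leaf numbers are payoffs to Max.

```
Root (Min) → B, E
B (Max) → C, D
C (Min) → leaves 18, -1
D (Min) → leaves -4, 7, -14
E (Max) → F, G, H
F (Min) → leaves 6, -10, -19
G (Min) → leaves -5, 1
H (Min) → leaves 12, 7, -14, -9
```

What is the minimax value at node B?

C: min(18, -1) = -1
D: min(-4, 7, -14) = -14
B: max(-1, -14) = -1

-1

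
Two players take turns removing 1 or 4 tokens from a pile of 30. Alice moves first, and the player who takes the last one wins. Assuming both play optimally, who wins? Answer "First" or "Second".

Second

i:   0  1  2  3  4  5  6  7  8  9 10 11 12 13 14 15 16 17 18 19 20 21 22 23 24 25 26 27 28 29 30
     L  W  L  W  W  L  W  L  W  W  L  W  L  W  W  L  W  L  W  W  L  W  L  W  W  L  W  L  W  W  L
Position 30 is L, so the second player wins.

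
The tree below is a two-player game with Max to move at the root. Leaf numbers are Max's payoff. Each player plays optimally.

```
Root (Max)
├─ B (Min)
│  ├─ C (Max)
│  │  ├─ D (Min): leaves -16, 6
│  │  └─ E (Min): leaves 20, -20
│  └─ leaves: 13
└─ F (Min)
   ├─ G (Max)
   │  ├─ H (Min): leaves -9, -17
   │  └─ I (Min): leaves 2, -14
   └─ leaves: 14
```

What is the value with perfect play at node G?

-14

H: min(-9, -17) = -17
I: min(2, -14) = -14
G: max(-17, -14) = -14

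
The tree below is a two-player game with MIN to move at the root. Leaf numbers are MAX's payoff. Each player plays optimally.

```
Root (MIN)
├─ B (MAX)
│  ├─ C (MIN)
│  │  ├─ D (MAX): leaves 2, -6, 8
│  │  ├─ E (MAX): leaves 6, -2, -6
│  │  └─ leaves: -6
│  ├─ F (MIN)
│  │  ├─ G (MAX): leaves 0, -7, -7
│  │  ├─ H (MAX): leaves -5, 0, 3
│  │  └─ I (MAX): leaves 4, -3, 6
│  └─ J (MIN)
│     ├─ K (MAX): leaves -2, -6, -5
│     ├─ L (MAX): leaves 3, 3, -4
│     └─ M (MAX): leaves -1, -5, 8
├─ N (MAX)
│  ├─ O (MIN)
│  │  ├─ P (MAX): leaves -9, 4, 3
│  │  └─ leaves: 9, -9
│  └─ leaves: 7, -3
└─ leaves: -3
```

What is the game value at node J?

-2

K: max(-2, -6, -5) = -2
L: max(3, 3, -4) = 3
M: max(-1, -5, 8) = 8
J: min(-2, 3, 8) = -2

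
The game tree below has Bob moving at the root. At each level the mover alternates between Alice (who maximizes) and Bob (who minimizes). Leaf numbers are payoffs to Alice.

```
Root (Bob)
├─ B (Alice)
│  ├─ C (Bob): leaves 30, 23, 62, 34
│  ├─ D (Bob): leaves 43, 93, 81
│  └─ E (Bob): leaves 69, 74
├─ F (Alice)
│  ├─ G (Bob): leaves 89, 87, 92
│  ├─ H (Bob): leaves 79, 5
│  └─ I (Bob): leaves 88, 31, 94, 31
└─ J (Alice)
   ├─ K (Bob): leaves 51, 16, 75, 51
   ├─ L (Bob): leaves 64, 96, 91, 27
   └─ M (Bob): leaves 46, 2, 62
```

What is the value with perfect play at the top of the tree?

27

C (Bob): min(30, 23, 62, 34) = 23
D (Bob): min(43, 93, 81) = 43
E (Bob): min(69, 74) = 69
B (Alice): max(23, 43, 69) = 69
G (Bob): min(89, 87, 92) = 87
H (Bob): min(79, 5) = 5
I (Bob): min(88, 31, 94, 31) = 31
F (Alice): max(87, 5, 31) = 87
K (Bob): min(51, 16, 75, 51) = 16
L (Bob): min(64, 96, 91, 27) = 27
M (Bob): min(46, 2, 62) = 2
J (Alice): max(16, 27, 2) = 27
Root (Bob): min(69, 87, 27) = 27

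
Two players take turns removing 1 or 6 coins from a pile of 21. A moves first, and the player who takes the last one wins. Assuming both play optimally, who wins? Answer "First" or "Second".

i:   0  1  2  3  4  5  6  7  8  9 10 11 12 13 14 15 16 17 18 19 20 21
     L  W  L  W  L  W  W  L  W  L  W  L  W  W  L  W  L  W  L  W  W  L
Position 21 is L, so the second player wins.

Second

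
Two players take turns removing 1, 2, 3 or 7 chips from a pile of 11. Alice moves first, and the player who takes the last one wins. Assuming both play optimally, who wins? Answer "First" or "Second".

W/L table (W = player to move can force a win):
i:   0  1  2  3  4  5  6  7  8  9 10 11
     L  W  W  W  L  W  W  W  L  W  W  W
Position 11 is W, so the first player wins.

First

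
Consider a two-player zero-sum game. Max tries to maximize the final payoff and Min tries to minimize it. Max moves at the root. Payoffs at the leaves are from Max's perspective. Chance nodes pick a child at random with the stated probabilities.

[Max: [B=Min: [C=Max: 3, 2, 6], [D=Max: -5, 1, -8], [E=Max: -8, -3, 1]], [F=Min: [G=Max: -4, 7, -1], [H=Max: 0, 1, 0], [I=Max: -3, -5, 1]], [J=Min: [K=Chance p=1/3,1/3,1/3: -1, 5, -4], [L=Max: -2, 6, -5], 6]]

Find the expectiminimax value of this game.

1

C (Max): max(3, 2, 6) = 6
D (Max): max(-5, 1, -8) = 1
E (Max): max(-8, -3, 1) = 1
B (Min): min(6, 1, 1) = 1
G (Max): max(-4, 7, -1) = 7
H (Max): max(0, 1, 0) = 1
I (Max): max(-3, -5, 1) = 1
F (Min): min(7, 1, 1) = 1
K (Chance): 1/3·-1 + 1/3·5 + 1/3·-4 = 0
L (Max): max(-2, 6, -5) = 6
J (Min): min(0, 6, 6) = 0
Root (Max): max(1, 1, 0) = 1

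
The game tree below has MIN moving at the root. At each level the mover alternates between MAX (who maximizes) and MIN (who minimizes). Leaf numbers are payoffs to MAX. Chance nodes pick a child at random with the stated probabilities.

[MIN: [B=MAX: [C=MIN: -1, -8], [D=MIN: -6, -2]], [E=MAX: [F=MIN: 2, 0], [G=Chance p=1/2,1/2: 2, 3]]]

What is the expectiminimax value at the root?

C (MIN): min(-1, -8) = -8
D (MIN): min(-6, -2) = -6
B (MAX): max(-8, -6) = -6
F (MIN): min(2, 0) = 0
G (Chance): 1/2·2 + 1/2·3 = 2.5
E (MAX): max(0, 2.5) = 2.5
Root (MIN): min(-6, 2.5) = -6

-6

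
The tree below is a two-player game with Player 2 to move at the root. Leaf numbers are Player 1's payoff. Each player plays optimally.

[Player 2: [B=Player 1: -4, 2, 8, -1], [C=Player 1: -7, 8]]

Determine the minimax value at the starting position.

B (Player 1): max(-4, 2, 8, -1) = 8
C (Player 1): max(-7, 8) = 8
Root (Player 2): min(8, 8) = 8

8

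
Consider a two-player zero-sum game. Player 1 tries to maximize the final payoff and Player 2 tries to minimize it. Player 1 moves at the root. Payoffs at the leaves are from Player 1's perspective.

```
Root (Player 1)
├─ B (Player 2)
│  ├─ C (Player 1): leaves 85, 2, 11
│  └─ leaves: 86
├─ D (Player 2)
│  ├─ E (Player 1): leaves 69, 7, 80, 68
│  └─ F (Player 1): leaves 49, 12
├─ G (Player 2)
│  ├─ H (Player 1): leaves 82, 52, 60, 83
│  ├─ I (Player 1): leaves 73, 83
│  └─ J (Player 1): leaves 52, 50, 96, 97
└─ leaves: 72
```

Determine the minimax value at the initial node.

C (Player 1): max(85, 2, 11) = 85
B (Player 2): min(85, 86) = 85
E (Player 1): max(69, 7, 80, 68) = 80
F (Player 1): max(49, 12) = 49
D (Player 2): min(80, 49) = 49
H (Player 1): max(82, 52, 60, 83) = 83
I (Player 1): max(73, 83) = 83
J (Player 1): max(52, 50, 96, 97) = 97
G (Player 2): min(83, 83, 97) = 83
Root (Player 1): max(85, 49, 83, 72) = 85

85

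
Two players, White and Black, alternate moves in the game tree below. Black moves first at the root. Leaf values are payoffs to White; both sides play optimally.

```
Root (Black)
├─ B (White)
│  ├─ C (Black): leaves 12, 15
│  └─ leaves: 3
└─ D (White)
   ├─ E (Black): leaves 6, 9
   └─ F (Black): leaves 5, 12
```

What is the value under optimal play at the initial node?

C (Black): min(12, 15) = 12
B (White): max(12, 3) = 12
E (Black): min(6, 9) = 6
F (Black): min(5, 12) = 5
D (White): max(6, 5) = 6
Root (Black): min(12, 6) = 6

6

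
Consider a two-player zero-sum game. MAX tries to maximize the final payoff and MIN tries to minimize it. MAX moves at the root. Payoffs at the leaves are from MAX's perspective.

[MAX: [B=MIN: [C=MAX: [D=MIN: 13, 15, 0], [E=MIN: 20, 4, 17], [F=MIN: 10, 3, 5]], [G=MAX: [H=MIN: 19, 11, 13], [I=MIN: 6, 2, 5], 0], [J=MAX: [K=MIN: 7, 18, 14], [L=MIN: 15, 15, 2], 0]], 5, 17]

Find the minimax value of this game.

17

D (MIN): min(13, 15, 0) = 0
E (MIN): min(20, 4, 17) = 4
F (MIN): min(10, 3, 5) = 3
C (MAX): max(0, 4, 3) = 4
H (MIN): min(19, 11, 13) = 11
I (MIN): min(6, 2, 5) = 2
G (MAX): max(11, 2, 0) = 11
K (MIN): min(7, 18, 14) = 7
L (MIN): min(15, 15, 2) = 2
J (MAX): max(7, 2, 0) = 7
B (MIN): min(4, 11, 7) = 4
Root (MAX): max(4, 5, 17) = 17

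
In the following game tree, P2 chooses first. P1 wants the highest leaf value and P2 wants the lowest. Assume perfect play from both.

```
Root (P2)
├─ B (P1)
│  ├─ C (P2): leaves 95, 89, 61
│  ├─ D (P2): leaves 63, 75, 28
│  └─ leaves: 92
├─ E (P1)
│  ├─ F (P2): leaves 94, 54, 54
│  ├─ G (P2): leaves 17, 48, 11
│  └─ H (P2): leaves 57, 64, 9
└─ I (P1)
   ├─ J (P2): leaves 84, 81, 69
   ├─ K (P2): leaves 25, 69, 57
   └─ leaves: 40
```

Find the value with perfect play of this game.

54

C (P2): min(95, 89, 61) = 61
D (P2): min(63, 75, 28) = 28
B (P1): max(61, 28, 92) = 92
F (P2): min(94, 54, 54) = 54
G (P2): min(17, 48, 11) = 11
H (P2): min(57, 64, 9) = 9
E (P1): max(54, 11, 9) = 54
J (P2): min(84, 81, 69) = 69
K (P2): min(25, 69, 57) = 25
I (P1): max(69, 25, 40) = 69
Root (P2): min(92, 54, 69) = 54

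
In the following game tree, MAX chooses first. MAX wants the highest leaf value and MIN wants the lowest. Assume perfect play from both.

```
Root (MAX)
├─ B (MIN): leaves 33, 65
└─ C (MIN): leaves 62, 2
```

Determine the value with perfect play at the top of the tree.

B (MIN): min(33, 65) = 33
C (MIN): min(62, 2) = 2
Root (MAX): max(33, 2) = 33

33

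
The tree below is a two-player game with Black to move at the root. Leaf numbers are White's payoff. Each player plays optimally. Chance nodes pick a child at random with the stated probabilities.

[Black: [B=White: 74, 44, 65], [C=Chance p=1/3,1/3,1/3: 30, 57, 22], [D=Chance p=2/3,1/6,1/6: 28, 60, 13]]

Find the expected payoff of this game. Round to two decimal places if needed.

B (White): max(74, 44, 65) = 74
C (Chance): 1/3·30 + 1/3·57 + 1/3·22 = 36.33
D (Chance): 2/3·28 + 1/6·60 + 1/6·13 = 30.83
Root (Black): min(74, 36.33, 30.83) = 30.83

30.83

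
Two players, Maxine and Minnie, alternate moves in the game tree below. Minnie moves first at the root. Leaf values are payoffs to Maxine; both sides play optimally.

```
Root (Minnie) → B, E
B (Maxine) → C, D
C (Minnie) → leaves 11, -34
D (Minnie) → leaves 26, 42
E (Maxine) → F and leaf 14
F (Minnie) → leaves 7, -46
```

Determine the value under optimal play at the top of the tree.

14

C (Minnie): min(11, -34) = -34
D (Minnie): min(26, 42) = 26
B (Maxine): max(-34, 26) = 26
F (Minnie): min(7, -46) = -46
E (Maxine): max(-46, 14) = 14
Root (Minnie): min(26, 14) = 14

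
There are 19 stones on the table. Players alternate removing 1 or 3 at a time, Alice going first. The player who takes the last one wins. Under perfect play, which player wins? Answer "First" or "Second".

Mark each pile size as W (mover wins) or L (mover loses):
i:   0  1  2  3  4  5  6  7  8  9 10 11 12 13 14 15 16 17 18 19
     L  W  L  W  L  W  L  W  L  W  L  W  L  W  L  W  L  W  L  W
Position 19 is W, so the first player wins.

First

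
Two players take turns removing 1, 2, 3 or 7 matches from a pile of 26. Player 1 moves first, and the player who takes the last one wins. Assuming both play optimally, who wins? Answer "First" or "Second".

First

Compute winning (W) and losing (L) positions by backward induction:
i:   0  1  2  3  4  5  6  7  8  9 10 11 12 13 14 15 16 17 18 19 20 21 22 23 24 25 26
     L  W  W  W  L  W  W  W  L  W  W  W  L  W  W  W  L  W  W  W  L  W  W  W  L  W  W
Position 26 is W, so the first player wins.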